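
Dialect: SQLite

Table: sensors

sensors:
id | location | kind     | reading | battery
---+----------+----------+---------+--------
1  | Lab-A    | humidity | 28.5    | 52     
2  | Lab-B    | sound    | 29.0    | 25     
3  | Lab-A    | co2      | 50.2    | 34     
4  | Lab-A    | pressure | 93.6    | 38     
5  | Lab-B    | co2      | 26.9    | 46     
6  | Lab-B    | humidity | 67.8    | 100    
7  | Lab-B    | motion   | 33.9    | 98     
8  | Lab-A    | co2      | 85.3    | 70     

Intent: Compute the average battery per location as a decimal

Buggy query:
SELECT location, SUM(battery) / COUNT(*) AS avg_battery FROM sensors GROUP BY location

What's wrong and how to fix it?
Bug: Both operands are integers, so '/' performs integer division and truncates

Fix: Multiply by 1.0 (or CAST to REAL) to force floating-point division

Corrected query:
SELECT location, SUM(battery) * 1.0 / COUNT(*) AS avg_battery FROM sensors GROUP BY location

Result:
location | avg_battery
---------+------------
Lab-A    | 48.5       
Lab-B    | 67.25      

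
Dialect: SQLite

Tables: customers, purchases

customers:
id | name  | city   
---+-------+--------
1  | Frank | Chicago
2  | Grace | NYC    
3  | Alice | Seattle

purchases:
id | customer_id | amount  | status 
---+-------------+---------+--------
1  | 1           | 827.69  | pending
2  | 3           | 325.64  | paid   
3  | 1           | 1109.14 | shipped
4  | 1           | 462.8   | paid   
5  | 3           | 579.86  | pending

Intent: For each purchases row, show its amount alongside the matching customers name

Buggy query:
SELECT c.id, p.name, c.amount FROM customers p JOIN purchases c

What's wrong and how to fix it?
Bug: Missing join condition: each purchases row is matched to all customers rows instead of just its own

Fix: Specify the join condition linking the foreign key to the parent id

Corrected query:
SELECT c.id, p.name, c.amount FROM customers p JOIN purchases c ON c.customer_id = p.id

Result:
id | name  | amount 
---+-------+--------
1  | Frank | 827.69 
2  | Alice | 325.64 
3  | Frank | 1109.14
4  | Frank | 462.8  
5  | Alice | 579.86 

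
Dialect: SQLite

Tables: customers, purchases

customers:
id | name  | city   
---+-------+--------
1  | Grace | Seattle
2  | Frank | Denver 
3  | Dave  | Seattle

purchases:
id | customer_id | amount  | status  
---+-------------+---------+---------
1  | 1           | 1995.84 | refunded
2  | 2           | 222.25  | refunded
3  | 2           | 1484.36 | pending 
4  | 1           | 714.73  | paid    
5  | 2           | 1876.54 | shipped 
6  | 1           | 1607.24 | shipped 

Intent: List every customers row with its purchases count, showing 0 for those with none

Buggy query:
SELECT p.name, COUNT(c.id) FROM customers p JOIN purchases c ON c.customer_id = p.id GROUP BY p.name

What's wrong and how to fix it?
Bug: An inner join excludes parents with zero children

Fix: Switch to LEFT JOIN to retain unmatched parent rows

Corrected query:
SELECT p.name, COUNT(c.id) FROM customers p LEFT JOIN purchases c ON c.customer_id = p.id GROUP BY p.name

Result:
name  | COUNT(c.id)
------+------------
Dave  | 0          
Frank | 3          
Grace | 3          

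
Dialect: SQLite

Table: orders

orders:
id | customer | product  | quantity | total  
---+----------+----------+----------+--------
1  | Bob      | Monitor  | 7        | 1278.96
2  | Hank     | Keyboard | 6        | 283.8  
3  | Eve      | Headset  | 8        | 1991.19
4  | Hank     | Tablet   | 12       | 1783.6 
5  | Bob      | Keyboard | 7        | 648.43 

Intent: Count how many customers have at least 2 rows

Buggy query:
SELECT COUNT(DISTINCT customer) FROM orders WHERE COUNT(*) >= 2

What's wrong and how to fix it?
Bug: COUNT(*) cannot appear in WHERE; the per-group count doesn't exist yet

Fix: Use a subquery that GROUPs and filters with HAVING, then count its rows

Corrected query:
SELECT COUNT(*) FROM (SELECT customer FROM orders GROUP BY customer HAVING COUNT(*) >= 2)

Result:
COUNT(*)
--------
2       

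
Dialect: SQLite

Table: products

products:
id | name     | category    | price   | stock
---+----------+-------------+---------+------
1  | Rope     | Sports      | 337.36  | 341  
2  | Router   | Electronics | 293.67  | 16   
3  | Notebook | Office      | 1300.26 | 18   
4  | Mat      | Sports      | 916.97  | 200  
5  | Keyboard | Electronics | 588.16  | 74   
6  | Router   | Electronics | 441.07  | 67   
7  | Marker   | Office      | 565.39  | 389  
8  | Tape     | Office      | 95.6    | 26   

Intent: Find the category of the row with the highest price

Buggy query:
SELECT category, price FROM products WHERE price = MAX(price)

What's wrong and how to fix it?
Bug: WHERE is evaluated per row; an aggregate over the whole table isn't defined there

Fix: Wrap MAX in a scalar subquery so WHERE compares against a single value

Corrected query:
SELECT category, price FROM products WHERE price = (SELECT MAX(price) FROM products)

Result:
category | price  
---------+--------
Office   | 1300.26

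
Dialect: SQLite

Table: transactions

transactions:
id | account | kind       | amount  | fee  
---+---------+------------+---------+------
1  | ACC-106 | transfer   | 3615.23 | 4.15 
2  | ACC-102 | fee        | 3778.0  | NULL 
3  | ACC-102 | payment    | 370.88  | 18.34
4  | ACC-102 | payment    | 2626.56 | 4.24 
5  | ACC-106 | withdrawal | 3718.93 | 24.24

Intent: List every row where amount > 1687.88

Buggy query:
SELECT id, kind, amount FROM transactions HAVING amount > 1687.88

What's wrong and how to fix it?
Bug: This is a non-aggregate query (no GROUP BY, no aggregates), so in SQLite the HAVING clause is invalid here; a row-level condition belongs in WHERE

Fix: Replace HAVING with WHERE since the condition applies to individual rows

Corrected query:
SELECT id, kind, amount FROM transactions WHERE amount > 1687.88

Result:
id | kind       | amount 
---+------------+--------
1  | transfer   | 3615.23
2  | fee        | 3778   
4  | payment    | 2626.56
5  | withdrawal | 3718.93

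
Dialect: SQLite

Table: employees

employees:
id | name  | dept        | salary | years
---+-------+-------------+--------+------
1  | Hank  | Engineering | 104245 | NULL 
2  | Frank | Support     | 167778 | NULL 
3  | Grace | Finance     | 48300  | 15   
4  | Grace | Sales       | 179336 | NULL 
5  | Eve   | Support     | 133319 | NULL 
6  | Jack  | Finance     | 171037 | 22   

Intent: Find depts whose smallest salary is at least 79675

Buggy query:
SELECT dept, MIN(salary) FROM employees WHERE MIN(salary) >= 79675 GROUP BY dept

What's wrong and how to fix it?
Bug: Aggregates like MIN are computed per group after WHERE runs

Fix: Use HAVING for the per-group MIN condition

Corrected query:
SELECT dept, MIN(salary) FROM employees GROUP BY dept HAVING MIN(salary) >= 79675

Result:
dept        | MIN(salary)
------------+------------
Engineering | 104245     
Sales       | 179336     
Support     | 133319     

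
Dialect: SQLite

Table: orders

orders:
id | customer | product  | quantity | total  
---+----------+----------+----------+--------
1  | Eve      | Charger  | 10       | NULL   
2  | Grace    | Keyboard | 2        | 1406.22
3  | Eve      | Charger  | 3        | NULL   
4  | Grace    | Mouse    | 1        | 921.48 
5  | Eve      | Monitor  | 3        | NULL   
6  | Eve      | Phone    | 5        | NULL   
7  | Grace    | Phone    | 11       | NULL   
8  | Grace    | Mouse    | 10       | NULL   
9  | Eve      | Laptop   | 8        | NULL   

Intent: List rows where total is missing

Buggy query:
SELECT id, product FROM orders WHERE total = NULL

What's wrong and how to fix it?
Bug: Comparing to NULL with '=' never matches; NULL = NULL is unknown, not true

Fix: Use IS NULL to test for NULL

Corrected query:
SELECT id, product FROM orders WHERE total IS NULL

Result:
id | product
---+--------
1  | Charger
3  | Charger
5  | Monitor
6  | Phone  
7  | Phone  
8  | Mouse  
9  | Laptop 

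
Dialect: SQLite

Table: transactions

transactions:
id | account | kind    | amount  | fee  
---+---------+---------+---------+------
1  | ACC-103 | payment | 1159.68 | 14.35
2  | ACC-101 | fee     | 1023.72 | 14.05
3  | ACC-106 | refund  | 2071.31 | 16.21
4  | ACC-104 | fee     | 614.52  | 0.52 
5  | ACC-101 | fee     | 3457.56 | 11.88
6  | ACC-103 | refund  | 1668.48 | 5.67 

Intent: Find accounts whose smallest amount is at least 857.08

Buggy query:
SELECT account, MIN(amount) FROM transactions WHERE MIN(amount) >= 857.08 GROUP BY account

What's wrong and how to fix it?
Bug: Aggregates like MIN are computed per group after WHERE runs

Fix: Replace WHERE with HAVING after the GROUP BY

Corrected query:
SELECT account, MIN(amount) FROM transactions GROUP BY account HAVING MIN(amount) >= 857.08

Result:
account | MIN(amount)
--------+------------
ACC-101 | 1023.72    
ACC-103 | 1159.68    
ACC-106 | 2071.31    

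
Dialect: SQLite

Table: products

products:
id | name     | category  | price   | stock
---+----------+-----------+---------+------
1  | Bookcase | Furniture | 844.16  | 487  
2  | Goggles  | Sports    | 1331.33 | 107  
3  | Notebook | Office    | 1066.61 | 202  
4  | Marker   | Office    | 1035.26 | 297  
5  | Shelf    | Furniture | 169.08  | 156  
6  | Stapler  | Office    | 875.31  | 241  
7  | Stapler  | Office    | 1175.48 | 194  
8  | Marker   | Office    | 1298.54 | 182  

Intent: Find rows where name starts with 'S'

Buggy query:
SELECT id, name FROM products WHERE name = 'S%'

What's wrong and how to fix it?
Bug: Wildcards only work with LIKE; '=' treats '%' as a literal character

Fix: Replace '=' with LIKE so 'S%' is treated as a pattern

Corrected query:
SELECT id, name FROM products WHERE name LIKE 'S%'

Result:
id | name   
---+--------
5  | Shelf  
6  | Stapler
7  | Stapler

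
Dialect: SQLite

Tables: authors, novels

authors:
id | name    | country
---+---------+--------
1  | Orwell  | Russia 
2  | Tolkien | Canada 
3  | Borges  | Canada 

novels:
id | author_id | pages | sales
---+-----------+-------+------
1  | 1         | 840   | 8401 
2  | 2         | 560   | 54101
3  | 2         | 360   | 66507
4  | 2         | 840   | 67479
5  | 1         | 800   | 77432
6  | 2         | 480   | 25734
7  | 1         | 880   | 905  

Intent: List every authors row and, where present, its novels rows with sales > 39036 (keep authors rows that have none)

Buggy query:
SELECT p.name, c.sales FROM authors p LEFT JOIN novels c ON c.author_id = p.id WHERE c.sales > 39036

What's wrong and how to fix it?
Bug: Filtering c.sales in WHERE discards the NULL rows produced by LEFT JOIN, turning it into an inner join

Fix: Move the right-table condition into the ON clause so unmatched parents are kept

Corrected query:
SELECT p.name, c.sales FROM authors p LEFT JOIN novels c ON c.author_id = p.id AND c.sales > 39036

Result:
name    | sales
--------+------
Orwell  | 77432
Tolkien | 54101
Tolkien | 66507
Tolkien | 67479
Borges  | NULL 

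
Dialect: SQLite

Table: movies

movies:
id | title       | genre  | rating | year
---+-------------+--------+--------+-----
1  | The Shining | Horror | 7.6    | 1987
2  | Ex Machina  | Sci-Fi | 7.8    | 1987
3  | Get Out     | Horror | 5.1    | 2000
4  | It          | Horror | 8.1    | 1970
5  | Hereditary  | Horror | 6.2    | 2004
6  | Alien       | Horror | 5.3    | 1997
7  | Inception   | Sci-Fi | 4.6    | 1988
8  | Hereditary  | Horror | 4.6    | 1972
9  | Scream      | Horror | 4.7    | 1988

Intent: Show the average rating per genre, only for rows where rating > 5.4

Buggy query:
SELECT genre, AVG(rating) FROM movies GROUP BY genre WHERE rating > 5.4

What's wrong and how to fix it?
Bug: Row-level WHERE must come before GROUP BY in the clause order

Fix: Move the WHERE clause before GROUP BY

Corrected query:
SELECT genre, AVG(rating) FROM movies WHERE rating > 5.4 GROUP BY genre

Result:
genre  | AVG(rating)
-------+------------
Horror | 7.3        
Sci-Fi | 7.8        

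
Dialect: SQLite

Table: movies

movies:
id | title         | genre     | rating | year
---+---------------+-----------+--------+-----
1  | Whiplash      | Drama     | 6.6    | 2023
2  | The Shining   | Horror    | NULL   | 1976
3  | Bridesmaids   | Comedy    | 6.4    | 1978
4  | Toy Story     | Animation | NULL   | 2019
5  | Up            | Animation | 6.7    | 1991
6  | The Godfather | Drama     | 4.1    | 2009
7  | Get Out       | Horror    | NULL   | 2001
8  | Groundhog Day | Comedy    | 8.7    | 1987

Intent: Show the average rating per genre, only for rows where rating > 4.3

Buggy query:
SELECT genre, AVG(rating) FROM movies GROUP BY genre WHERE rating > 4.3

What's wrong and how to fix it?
Bug: Row-level WHERE must come before GROUP BY in the clause order

Fix: Place WHERE between FROM and GROUP BY

Corrected query:
SELECT genre, AVG(rating) FROM movies WHERE rating > 4.3 GROUP BY genre

Result:
genre     | AVG(rating)
----------+------------
Animation | 6.7        
Comedy    | 7.55       
Drama     | 6.6        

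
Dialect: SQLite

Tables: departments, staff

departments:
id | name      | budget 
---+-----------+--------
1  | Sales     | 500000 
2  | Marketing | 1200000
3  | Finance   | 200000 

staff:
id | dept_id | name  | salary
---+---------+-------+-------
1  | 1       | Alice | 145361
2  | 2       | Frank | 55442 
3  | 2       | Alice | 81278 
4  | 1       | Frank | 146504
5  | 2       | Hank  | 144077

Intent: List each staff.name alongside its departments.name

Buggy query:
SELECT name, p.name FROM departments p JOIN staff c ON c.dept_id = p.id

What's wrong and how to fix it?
Bug: Both tables have a 'name' column; the unqualified reference is ambiguous

Fix: Prefix ambiguous columns with the table alias

Corrected query:
SELECT c.name, p.name FROM departments p JOIN staff c ON c.dept_id = p.id

Result:
name  | name     
------+----------
Alice | Sales    
Frank | Marketing
Alice | Marketing
Frank | Sales    
Hank  | Marketing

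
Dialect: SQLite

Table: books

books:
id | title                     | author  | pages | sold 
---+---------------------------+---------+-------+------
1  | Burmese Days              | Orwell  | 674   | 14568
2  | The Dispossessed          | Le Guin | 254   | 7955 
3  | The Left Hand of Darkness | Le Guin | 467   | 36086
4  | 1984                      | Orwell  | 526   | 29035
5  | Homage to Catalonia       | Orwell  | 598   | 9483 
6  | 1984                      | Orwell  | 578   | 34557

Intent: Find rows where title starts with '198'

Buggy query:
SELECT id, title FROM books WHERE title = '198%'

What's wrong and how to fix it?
Bug: Wildcards only work with LIKE; '=' treats '%' as a literal character

Fix: Use LIKE for wildcard pattern matching

Corrected query:
SELECT id, title FROM books WHERE title LIKE '198%'

Result:
id | title
---+------
4  | 1984 
6  | 1984 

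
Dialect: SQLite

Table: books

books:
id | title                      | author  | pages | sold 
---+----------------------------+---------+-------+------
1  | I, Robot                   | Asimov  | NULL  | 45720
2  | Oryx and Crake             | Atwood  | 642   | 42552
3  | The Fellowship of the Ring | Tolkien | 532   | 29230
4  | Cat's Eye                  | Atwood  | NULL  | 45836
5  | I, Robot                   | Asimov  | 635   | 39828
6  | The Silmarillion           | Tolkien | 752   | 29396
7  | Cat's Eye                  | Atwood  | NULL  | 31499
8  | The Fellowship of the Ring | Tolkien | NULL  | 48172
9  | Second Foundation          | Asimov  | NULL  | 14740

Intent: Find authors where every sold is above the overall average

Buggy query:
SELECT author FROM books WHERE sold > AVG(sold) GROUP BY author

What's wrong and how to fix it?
Bug: WHERE evaluates per row before aggregation, so AVG() is unavailable

Fix: Use a subquery for AVG and a HAVING MIN(...) filter so the condition holds for every row in the group

Corrected query:
SELECT author FROM books GROUP BY author HAVING MIN(sold) > (SELECT AVG(sold) FROM books)

Result:
(no rows)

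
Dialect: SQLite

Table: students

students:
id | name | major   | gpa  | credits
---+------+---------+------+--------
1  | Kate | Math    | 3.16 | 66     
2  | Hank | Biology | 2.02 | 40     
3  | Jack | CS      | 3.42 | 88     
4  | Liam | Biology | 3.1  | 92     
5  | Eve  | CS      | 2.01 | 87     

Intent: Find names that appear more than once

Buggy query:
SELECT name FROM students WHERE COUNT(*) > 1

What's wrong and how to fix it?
Bug: WHERE can't reference COUNT(*); aggregates are computed after WHERE

Fix: GROUP BY name, then filter groups with HAVING COUNT(*) > 1

Corrected query:
SELECT name FROM students GROUP BY name HAVING COUNT(*) > 1

Result:
(no rows)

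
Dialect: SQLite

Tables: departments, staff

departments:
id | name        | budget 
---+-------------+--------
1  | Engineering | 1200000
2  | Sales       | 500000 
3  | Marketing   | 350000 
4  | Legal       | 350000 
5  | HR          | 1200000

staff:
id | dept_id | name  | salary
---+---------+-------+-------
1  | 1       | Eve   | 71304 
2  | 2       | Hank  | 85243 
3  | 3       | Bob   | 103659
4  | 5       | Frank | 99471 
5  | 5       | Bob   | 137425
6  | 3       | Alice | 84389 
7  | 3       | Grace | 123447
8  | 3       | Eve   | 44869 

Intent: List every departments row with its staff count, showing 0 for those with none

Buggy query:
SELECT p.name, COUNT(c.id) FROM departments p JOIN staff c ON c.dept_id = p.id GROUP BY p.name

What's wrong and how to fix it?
Bug: An inner join excludes parents with zero children

Fix: Use LEFT JOIN so parents without children still appear (COUNT(c.id) gives 0)

Corrected query:
SELECT p.name, COUNT(c.id) FROM departments p LEFT JOIN staff c ON c.dept_id = p.id GROUP BY p.name

Result:
name        | COUNT(c.id)
------------+------------
Engineering | 1          
HR          | 2          
Legal       | 0          
Marketing   | 4          
Sales       | 1          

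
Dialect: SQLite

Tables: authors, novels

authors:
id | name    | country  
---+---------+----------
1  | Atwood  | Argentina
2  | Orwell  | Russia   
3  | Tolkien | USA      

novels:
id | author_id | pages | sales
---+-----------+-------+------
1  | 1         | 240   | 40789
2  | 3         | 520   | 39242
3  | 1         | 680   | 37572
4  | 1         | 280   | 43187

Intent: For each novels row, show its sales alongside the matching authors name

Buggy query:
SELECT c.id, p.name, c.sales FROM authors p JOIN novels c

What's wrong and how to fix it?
Bug: Missing join condition: each novels row is matched to all authors rows instead of just its own

Fix: Add ON c.author_id = p.id to the JOIN

Corrected query:
SELECT c.id, p.name, c.sales FROM authors p JOIN novels c ON c.author_id = p.id

Result:
id | name    | sales
---+---------+------
1  | Atwood  | 40789
2  | Tolkien | 39242
3  | Atwood  | 37572
4  | Atwood  | 43187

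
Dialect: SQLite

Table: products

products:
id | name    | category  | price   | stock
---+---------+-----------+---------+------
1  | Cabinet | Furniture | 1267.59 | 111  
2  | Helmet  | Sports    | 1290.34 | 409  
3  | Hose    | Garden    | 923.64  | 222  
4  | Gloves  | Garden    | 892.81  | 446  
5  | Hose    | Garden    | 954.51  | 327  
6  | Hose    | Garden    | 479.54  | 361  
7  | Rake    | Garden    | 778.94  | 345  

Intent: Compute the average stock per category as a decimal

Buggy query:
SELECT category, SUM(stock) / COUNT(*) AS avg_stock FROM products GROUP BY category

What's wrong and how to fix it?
Bug: Both operands are integers, so '/' performs integer division and truncates

Fix: Multiply by 1.0 (or CAST to REAL) to force floating-point division

Corrected query:
SELECT category, SUM(stock) * 1.0 / COUNT(*) AS avg_stock FROM products GROUP BY category

Result:
category  | avg_stock
----------+----------
Furniture | 111      
Garden    | 340.2    
Sports    | 409      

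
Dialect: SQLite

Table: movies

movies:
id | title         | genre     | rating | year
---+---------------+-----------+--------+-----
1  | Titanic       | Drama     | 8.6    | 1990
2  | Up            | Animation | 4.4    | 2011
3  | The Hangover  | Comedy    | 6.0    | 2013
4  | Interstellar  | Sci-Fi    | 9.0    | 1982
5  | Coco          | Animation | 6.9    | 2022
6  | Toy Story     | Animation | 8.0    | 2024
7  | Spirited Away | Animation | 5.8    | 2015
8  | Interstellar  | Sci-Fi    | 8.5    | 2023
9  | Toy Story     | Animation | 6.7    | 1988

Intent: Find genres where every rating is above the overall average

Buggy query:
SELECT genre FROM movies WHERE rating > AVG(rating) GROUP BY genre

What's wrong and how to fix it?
Bug: WHERE evaluates per row before aggregation, so AVG() is unavailable

Fix: Use a subquery for AVG and a HAVING MIN(...) filter so the condition holds for every row in the group

Corrected query:
SELECT genre FROM movies GROUP BY genre HAVING MIN(rating) > (SELECT AVG(rating) FROM movies)

Result:
genre 
------
Drama 
Sci-Fi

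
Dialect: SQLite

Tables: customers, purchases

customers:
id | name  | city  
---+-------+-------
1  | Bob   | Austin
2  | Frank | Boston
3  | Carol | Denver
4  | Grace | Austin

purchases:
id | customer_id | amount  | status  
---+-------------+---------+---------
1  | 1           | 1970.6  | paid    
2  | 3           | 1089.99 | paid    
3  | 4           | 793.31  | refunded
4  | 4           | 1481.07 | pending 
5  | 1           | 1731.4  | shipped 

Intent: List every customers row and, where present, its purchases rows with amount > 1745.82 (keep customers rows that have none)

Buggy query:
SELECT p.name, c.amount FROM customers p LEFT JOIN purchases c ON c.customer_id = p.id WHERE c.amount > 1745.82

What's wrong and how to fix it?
Bug: Filtering c.amount in WHERE discards the NULL rows produced by LEFT JOIN, turning it into an inner join

Fix: Put 'c.amount > 1745.82' in the JOIN's ON clause instead of WHERE

Corrected query:
SELECT p.name, c.amount FROM customers p LEFT JOIN purchases c ON c.customer_id = p.id AND c.amount > 1745.82

Result:
name  | amount
------+-------
Bob   | 1970.6
Frank | NULL  
Carol | NULL  
Grace | NULL  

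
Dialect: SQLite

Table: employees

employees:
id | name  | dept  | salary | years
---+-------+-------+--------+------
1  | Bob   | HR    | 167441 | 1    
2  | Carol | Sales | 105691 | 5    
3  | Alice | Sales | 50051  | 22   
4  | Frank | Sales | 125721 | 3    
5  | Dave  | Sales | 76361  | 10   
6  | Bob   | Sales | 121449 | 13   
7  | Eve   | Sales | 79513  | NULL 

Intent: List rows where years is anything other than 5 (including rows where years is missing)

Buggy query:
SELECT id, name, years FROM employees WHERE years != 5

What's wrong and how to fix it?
Bug: 'years != 5' is unknown when years is NULL, so NULL rows are silently excluded

Fix: Add an explicit OR years IS NULL to include the missing-value rows

Corrected query:
SELECT id, name, years FROM employees WHERE years != 5 OR years IS NULL

Result:
id | name  | years
---+-------+------
1  | Bob   | 1    
3  | Alice | 22   
4  | Frank | 3    
5  | Dave  | 10   
6  | Bob   | 13   
7  | Eve   | NULL 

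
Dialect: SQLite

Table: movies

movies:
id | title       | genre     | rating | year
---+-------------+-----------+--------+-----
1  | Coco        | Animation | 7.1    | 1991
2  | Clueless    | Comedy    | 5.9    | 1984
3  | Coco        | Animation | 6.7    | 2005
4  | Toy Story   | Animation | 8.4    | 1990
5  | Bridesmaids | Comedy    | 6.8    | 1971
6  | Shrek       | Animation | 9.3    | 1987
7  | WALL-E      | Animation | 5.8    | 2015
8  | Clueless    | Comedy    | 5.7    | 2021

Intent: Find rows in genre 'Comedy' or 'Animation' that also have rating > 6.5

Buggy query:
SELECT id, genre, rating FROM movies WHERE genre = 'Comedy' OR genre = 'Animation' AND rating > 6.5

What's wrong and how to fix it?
Bug: Without parentheses, AND is evaluated before OR, so the rating filter only applies to the 'Animation' branch

Fix: Group the OR with parentheses (or use IN), then AND the threshold

Corrected query:
SELECT id, genre, rating FROM movies WHERE (genre = 'Comedy' OR genre = 'Animation') AND rating > 6.5

Result:
id | genre     | rating
---+-----------+-------
1  | Animation | 7.1   
3  | Animation | 6.7   
4  | Animation | 8.4   
5  | Comedy    | 6.8   
6  | Animation | 9.3   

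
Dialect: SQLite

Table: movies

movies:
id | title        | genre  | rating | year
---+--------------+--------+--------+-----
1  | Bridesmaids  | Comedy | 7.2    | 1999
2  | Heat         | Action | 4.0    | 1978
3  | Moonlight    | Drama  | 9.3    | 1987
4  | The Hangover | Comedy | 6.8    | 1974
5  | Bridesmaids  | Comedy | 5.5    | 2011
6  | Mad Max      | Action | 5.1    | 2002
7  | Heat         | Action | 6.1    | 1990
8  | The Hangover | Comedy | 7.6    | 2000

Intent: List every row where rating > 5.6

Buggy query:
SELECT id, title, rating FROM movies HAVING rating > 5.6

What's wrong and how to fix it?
Bug: This is a non-aggregate query (no GROUP BY, no aggregates), so in SQLite the HAVING clause is invalid here; a row-level condition belongs in WHERE

Fix: Replace HAVING with WHERE since the condition applies to individual rows

Corrected query:
SELECT id, title, rating FROM movies WHERE rating > 5.6

Result:
id | title        | rating
---+--------------+-------
1  | Bridesmaids  | 7.2   
3  | Moonlight    | 9.3   
4  | The Hangover | 6.8   
7  | Heat         | 6.1   
8  | The Hangover | 7.6   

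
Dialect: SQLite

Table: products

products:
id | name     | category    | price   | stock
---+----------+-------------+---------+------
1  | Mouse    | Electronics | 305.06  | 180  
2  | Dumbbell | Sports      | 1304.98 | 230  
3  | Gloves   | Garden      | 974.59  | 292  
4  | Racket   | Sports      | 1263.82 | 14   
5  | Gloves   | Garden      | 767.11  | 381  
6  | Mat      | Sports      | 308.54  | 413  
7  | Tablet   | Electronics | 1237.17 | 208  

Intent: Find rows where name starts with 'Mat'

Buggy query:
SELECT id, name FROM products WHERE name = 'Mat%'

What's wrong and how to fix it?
Bug: '=' compares the literal string including the % character; pattern matching needs LIKE

Fix: Replace '=' with LIKE so 'Mat%' is treated as a pattern

Corrected query:
SELECT id, name FROM products WHERE name LIKE 'Mat%'

Result:
id | name
---+-----
6  | Mat 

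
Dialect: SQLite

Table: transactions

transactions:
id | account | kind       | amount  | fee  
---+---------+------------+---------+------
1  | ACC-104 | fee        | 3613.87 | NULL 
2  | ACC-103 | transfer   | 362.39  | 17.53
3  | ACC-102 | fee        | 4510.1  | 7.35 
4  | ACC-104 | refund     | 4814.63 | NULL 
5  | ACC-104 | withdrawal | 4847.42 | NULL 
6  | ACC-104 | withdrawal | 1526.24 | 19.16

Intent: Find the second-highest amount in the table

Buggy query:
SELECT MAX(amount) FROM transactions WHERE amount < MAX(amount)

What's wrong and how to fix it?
Bug: MAX(amount) on the right of the comparison is an aggregate-in-WHERE error

Fix: Compute the overall MAX in a subquery, then take MAX of rows below it

Corrected query:
SELECT MAX(amount) FROM transactions WHERE amount < (SELECT MAX(amount) FROM transactions)

Result:
MAX(amount)
-----------
4814.63    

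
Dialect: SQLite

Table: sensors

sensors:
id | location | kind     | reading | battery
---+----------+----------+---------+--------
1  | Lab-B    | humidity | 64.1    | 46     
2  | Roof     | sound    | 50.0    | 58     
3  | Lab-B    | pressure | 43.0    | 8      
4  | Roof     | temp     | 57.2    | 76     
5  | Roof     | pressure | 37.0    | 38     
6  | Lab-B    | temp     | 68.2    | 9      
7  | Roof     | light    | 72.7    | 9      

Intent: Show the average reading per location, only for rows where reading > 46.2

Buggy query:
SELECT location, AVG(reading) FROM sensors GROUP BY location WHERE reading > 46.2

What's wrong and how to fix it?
Bug: Row-level WHERE must come before GROUP BY in the clause order

Fix: Move the WHERE clause before GROUP BY

Corrected query:
SELECT location, AVG(reading) FROM sensors WHERE reading > 46.2 GROUP BY location

Result:
location | AVG(reading)
---------+-------------
Lab-B    | 66.15       
Roof     | 59.966667   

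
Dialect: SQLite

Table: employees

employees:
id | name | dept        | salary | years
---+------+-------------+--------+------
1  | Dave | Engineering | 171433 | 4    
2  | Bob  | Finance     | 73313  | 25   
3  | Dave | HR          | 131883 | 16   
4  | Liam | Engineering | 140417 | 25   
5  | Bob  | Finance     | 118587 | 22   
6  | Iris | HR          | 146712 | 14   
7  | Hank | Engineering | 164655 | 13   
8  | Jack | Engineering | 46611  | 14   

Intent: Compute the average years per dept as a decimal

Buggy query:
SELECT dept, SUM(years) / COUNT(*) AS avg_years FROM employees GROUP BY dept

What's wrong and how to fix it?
Bug: SUM(years) and COUNT(*) are both integers; the division truncates the fractional part

Fix: Multiply by 1.0 (or CAST to REAL) to force floating-point division

Corrected query:
SELECT dept, SUM(years) * 1.0 / COUNT(*) AS avg_years FROM employees GROUP BY dept

Result:
dept        | avg_years
------------+----------
Engineering | 14       
Finance     | 23.5     
HR          | 15       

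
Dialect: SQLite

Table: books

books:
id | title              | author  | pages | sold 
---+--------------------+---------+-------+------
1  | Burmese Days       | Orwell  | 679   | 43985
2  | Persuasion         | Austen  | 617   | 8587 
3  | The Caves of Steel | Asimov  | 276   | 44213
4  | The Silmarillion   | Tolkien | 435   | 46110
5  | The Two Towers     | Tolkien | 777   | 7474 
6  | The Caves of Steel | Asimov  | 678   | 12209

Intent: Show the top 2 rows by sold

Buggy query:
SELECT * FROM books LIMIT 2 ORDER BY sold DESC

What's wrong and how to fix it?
Bug: LIMIT must come after ORDER BY

Fix: Swap the clauses: ORDER BY first, then LIMIT

Corrected query:
SELECT * FROM books ORDER BY sold DESC LIMIT 2

Result:
id | title              | author  | pages | sold 
---+--------------------+---------+-------+------
4  | The Silmarillion   | Tolkien | 435   | 46110
3  | The Caves of Steel | Asimov  | 276   | 44213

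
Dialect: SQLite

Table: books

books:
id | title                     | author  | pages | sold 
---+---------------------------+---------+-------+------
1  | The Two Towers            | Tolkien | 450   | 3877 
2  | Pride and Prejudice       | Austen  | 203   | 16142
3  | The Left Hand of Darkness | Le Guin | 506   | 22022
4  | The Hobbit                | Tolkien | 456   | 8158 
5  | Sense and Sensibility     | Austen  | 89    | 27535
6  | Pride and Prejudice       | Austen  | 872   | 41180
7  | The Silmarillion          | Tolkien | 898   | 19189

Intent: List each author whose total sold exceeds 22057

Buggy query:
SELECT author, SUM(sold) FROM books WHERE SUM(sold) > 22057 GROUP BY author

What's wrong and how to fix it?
Bug: SUM(sold) is an aggregate, but WHERE filters rows before aggregation

Fix: Move the aggregate condition to a HAVING clause

Corrected query:
SELECT author, SUM(sold) FROM books GROUP BY author HAVING SUM(sold) > 22057

Result:
author  | SUM(sold)
--------+----------
Austen  | 84857    
Tolkien | 31224    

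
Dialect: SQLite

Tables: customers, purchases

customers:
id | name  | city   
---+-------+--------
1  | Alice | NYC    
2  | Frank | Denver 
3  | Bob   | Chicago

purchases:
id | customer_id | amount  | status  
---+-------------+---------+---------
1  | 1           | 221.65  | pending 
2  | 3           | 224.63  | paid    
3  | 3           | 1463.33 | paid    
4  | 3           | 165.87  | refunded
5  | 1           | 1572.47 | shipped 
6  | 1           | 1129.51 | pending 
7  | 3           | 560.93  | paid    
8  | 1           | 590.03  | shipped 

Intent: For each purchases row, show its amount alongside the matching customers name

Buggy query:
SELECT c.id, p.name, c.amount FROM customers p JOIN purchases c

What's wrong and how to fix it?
Bug: Missing join condition: each purchases row is matched to all customers rows instead of just its own

Fix: Specify the join condition linking the foreign key to the parent id

Corrected query:
SELECT c.id, p.name, c.amount FROM customers p JOIN purchases c ON c.customer_id = p.id

Result:
id | name  | amount 
---+-------+--------
1  | Alice | 221.65 
2  | Bob   | 224.63 
3  | Bob   | 1463.33
4  | Bob   | 165.87 
5  | Alice | 1572.47
6  | Alice | 1129.51
7  | Bob   | 560.93 
8  | Alice | 590.03 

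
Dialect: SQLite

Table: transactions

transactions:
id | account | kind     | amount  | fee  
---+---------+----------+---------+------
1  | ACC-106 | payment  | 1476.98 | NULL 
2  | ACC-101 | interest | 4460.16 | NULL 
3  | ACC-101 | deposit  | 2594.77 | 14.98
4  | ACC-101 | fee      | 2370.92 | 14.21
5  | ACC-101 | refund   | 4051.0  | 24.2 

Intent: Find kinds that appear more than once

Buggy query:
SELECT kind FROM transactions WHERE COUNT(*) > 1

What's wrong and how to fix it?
Bug: COUNT(*) is an aggregate and cannot be used in WHERE

Fix: GROUP BY kind, then filter groups with HAVING COUNT(*) > 1

Corrected query:
SELECT kind FROM transactions GROUP BY kind HAVING COUNT(*) > 1

Result:
(no rows)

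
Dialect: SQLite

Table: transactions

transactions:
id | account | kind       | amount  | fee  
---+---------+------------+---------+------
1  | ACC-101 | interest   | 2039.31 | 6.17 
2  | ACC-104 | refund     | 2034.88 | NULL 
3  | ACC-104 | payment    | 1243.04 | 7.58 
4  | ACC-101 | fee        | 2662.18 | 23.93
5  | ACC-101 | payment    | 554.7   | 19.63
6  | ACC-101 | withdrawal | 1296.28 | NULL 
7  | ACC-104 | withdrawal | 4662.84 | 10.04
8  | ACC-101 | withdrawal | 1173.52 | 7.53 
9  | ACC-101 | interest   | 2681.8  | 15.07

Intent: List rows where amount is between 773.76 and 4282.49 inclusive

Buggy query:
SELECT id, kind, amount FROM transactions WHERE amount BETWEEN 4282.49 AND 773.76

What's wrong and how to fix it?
Bug: BETWEEN expects the lower bound first; with 4282.49 AND 773.76 the range is empty

Fix: Write BETWEEN 773.76 AND 4282.49

Corrected query:
SELECT id, kind, amount FROM transactions WHERE amount BETWEEN 773.76 AND 4282.49

Result:
id | kind       | amount 
---+------------+--------
1  | interest   | 2039.31
2  | refund     | 2034.88
3  | payment    | 1243.04
4  | fee        | 2662.18
6  | withdrawal | 1296.28
8  | withdrawal | 1173.52
9  | interest   | 2681.8 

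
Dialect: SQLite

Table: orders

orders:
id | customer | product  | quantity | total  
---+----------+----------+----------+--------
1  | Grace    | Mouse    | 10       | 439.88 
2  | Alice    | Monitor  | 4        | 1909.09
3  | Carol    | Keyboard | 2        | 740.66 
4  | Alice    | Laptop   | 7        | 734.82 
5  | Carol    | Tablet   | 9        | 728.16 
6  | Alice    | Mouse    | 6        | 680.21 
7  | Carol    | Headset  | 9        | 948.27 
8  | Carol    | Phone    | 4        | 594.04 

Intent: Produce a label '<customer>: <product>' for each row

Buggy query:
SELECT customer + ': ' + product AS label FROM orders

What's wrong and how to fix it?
Bug: '+' is numeric addition; on text columns SQLite converts them to 0 instead of concatenating

Fix: Use the || operator for string concatenation

Corrected query:
SELECT customer || ': ' || product AS label FROM orders

Result:
label          
---------------
Grace: Mouse   
Alice: Monitor 
Carol: Keyboard
Alice: Laptop  
Carol: Tablet  
Alice: Mouse   
Carol: Headset 
Carol: Phone   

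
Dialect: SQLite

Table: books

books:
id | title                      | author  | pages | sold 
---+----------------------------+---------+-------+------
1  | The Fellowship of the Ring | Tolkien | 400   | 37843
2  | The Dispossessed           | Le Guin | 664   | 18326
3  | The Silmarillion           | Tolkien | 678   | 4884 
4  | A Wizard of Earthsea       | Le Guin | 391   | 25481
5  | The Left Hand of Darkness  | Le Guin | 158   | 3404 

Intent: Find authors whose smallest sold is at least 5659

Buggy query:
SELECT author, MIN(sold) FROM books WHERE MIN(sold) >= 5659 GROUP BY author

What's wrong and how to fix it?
Bug: Aggregates like MIN are computed per group after WHERE runs

Fix: Replace WHERE with HAVING after the GROUP BY

Corrected query:
SELECT author, MIN(sold) FROM books GROUP BY author HAVING MIN(sold) >= 5659

Result:
(no rows)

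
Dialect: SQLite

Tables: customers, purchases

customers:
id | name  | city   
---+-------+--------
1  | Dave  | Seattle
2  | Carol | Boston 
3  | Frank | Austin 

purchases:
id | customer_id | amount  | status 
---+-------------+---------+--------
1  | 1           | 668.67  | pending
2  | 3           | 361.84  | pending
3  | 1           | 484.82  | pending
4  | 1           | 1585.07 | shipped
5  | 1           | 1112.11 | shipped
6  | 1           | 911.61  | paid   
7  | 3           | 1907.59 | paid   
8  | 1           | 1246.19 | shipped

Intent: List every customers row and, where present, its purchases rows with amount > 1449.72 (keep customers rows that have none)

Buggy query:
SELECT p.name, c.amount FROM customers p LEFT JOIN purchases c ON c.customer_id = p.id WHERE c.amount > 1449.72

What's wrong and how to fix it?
Bug: Filtering c.amount in WHERE discards the NULL rows produced by LEFT JOIN, turning it into an inner join

Fix: Put 'c.amount > 1449.72' in the JOIN's ON clause instead of WHERE

Corrected query:
SELECT p.name, c.amount FROM customers p LEFT JOIN purchases c ON c.customer_id = p.id AND c.amount > 1449.72

Result:
name  | amount 
------+--------
Dave  | 1585.07
Carol | NULL   
Frank | 1907.59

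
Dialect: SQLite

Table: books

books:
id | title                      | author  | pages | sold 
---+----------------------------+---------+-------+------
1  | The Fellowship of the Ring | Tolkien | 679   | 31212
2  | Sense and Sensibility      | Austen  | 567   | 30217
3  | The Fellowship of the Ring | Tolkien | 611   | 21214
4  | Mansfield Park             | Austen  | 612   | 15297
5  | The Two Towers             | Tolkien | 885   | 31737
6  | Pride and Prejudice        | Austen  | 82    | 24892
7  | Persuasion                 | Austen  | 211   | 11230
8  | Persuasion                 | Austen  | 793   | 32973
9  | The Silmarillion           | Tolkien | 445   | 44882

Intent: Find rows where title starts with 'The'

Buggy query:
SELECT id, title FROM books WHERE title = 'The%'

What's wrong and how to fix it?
Bug: Wildcards only work with LIKE; '=' treats '%' as a literal character

Fix: Replace '=' with LIKE so 'The%' is treated as a pattern

Corrected query:
SELECT id, title FROM books WHERE title LIKE 'The%'

Result:
id | title                     
---+---------------------------
1  | The Fellowship of the Ring
3  | The Fellowship of the Ring
5  | The Two Towers            
9  | The Silmarillion          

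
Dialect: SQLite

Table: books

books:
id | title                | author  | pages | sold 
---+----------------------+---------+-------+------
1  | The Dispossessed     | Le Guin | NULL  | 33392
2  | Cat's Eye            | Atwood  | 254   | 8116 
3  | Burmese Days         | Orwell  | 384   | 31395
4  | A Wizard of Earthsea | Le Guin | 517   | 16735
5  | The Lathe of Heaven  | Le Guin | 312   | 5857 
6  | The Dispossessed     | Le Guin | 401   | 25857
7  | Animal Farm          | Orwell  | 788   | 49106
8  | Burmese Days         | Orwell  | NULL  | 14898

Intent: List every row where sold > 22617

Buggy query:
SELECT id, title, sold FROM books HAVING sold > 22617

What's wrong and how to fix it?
Bug: This is a non-aggregate query (no GROUP BY, no aggregates), so in SQLite the HAVING clause is invalid here; a row-level condition belongs in WHERE

Fix: Replace HAVING with WHERE since the condition applies to individual rows

Corrected query:
SELECT id, title, sold FROM books WHERE sold > 22617

Result:
id | title            | sold 
---+------------------+------
1  | The Dispossessed | 33392
3  | Burmese Days     | 31395
6  | The Dispossessed | 25857
7  | Animal Farm      | 49106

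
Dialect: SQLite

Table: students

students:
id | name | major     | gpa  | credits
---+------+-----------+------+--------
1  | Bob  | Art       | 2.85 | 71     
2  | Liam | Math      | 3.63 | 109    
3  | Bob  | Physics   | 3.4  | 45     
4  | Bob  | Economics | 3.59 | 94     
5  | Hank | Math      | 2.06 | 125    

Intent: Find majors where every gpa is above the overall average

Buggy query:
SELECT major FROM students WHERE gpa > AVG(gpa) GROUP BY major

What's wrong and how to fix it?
Bug: AVG() is an aggregate; it can't sit directly in WHERE

Fix: Compute the overall average in a scalar subquery and compare each group's MIN against it in HAVING

Corrected query:
SELECT major FROM students GROUP BY major HAVING MIN(gpa) > (SELECT AVG(gpa) FROM students)

Result:
major    
---------
Economics
Physics  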